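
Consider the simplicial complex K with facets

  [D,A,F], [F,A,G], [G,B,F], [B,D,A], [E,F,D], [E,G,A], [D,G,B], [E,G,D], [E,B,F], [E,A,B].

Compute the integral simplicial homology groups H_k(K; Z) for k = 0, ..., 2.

H_0 = Z,  H_1 = Z/2,  H_2 = 0.

Order the vertices as A < B < D < E < F < G. Listing each simplex with vertices in this order, K has dimension 2 with simplices:

  0-simplices (6): A, B, D, E, F, G
  1-simplices (15): AB, AD, AE, AF, AG, BD, BE, BF, BG, DE, DF, DG, EF, EG, FG
  2-simplices (10): ABD, ABE, ADF, AEG, AFG, BDG, BEF, BFG, DEF, DEG

giving chain groups C_0 ≅ Z^6, C_1 ≅ Z^15, C_2 ≅ Z^10.

The boundary map ∂_1: C_1 → C_0 sends each edge [p,q] (with p < q) to q − p.
The resulting 6×15 matrix has rank 5, and its Smith normal form has invariant factors (1,1,1,1,1).

Boundary ∂_2: C_2 → C_1 maps a triangle to the signed sum of its edges. For instance
  ∂AFG = FG − AG + AF,
  ∂BFG = FG − BG + BF.
The resulting 15×10 matrix has rank 10, and its Smith normal form has invariant factors (1,1,1,1,1,1,1,1,1,2).

Computing H_k = (kernel of ∂_k) / (image of ∂_{k+1}):

  H_0: rank C_0 − rank ∂_1 = 6 − 5 = 1, and the invariant factors of ∂_1 are all 1, so H_0 = Z.
  H_1: rank ker ∂_1 − rank ∂_2 = (15 − 5) − 10 = 0, and ∂_2 has invariant factor 2 > 1, so H_1 = Z/2.
  H_2: rank ker ∂_2 − rank ∂_3 = (10 − 10) − 0 = 0, and there is no ∂_3, so H_2 = 0.

(K is a triangulation of the real projective plane RP^2.)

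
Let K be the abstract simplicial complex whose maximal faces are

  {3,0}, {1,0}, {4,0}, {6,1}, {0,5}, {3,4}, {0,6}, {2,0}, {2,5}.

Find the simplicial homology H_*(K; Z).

H_0 ≅ Z,  H_1 ≅ Z^3.

Take the total order 0 < 1 < 2 < 3 < 4 < 5 < 6 on the vertex set. Then K (dimension 1) consists of the simplices:

  0-simplices (7): [0], [1], [2], [3], [4], [5], [6]
  1-simplices (9): [0,1], [0,2], [0,3], [0,4], [0,5], [0,6], [1,6], [2,5], [3,4]

Hence C_0 ≅ Z^7, C_1 ≅ Z^9.

Boundary ∂_1: C_1 → C_0 is given by ∂[p,q] = [q] − [p]. For instance
  ∂[3,4] = [4] − [3].
The 7×9 boundary matrix has rank 6 and Smith normal form diag(1,1,1,1,1,1).

Computing H_k = (kernel of ∂_k) / (image of ∂_{k+1}):

  H_0: rank C_0 − rank ∂_1 = 7 − 6 = 1, and the invariant factors of ∂_1 are all 1, so H_0 ≅ Z.
  H_1: rank ker ∂_1 − rank ∂_2 = (9 − 6) − 0 = 3, and there is no ∂_2, so H_1 ≅ Z^3.

(K is a triangulation of a wedge of 3 circles.)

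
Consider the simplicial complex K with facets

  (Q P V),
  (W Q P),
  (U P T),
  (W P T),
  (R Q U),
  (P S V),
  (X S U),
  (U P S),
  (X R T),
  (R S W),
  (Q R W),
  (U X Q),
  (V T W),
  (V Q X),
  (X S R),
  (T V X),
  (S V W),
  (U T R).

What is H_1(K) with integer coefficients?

Fix the vertex order P < Q < R < S < T < U < V < W < X and write every simplex with vertices in increasing order. Then dim K = 2 and the simplices of K are:

  0-simplices (9): P, Q, R, S, T, U, V, W, X
  1-simplices (27): PQ, PS, PT, PU, PV, PW, QR, QU, QV, QW, QX, RS, RT, RU, RW, RX, SU, SV, SW, SX, TU, TV, TW, TX, UX, VW, VX
  2-simplices (18): PQV, PQW, PSU, PSV, PTU, PTW, QRU, QRW, QUX, QVX, RSW, RSX, RTU, RTX, SUX, SVW, TVW, TVX

Hence C_0 ≅ Z^9, C_1 ≅ Z^27, C_2 ≅ Z^18.

Boundary ∂_1: C_1 → C_0 is given by ∂[p,q] = [q] − [p].
The resulting 9×27 matrix has rank 8, and its Smith normal form has invariant factors (1,1,1,1,1,1,1,1).

The boundary map ∂_2: C_2 → C_1 acts by ∂[p,q,r] = [q,r] − [p,r] + [p,q]. For instance
  ∂RSW = SW − RW + RS,
  ∂PQV = QV − PV + PQ.
This gives a 27×18 integer matrix of rank 18; reducing to Smith normal form yields diagonal entries (1,1,1,1,1,1,1,1,1,1,1,1,1,1,1,1,1,2).

From H_k ≅ ker(∂_k) / im(∂_{k+1}) we obtain:

  H_1: rank ker ∂_1 − rank ∂_2 = (27 − 8) − 18 = 1, and ∂_2 has invariant factor 2 > 1, so H_1 = Z × Z/2.

H_1 = Z × Z/2.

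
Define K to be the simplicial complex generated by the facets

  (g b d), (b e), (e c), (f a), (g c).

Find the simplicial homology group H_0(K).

H_0 ≅ Z^2.

We work with the vertex ordering a < b < c < d < e < f < g. The simplices of K, each written with vertices in increasing order, are:

  0-simplices (7): a, b, c, d, e, f, g
  1-simplices (7): af, bd, be, bg, ce, cg, dg
  2-simplices (1): bdg

Hence C_0 ≅ Z^7, C_1 ≅ Z^7, C_2 ≅ Z^1.

Boundary ∂_1: C_1 → C_0 maps an edge to its endpoints' difference, ∂[p,q] = q − p. For instance
  ∂ce = e − c.
The resulting 7×7 matrix has rank 5, and its Smith normal form has invariant factors (1,1,1,1,1).

∂_2: C_2 → C_1 acts by ∂[p,q,r] = [q,r] − [p,r] + [p,q]. For instance
  ∂bdg = dg − bg + bd.
As a 7×1 matrix over Z this has rank 1, with invariant factors (1).

Now H_k = ker ∂_k / im ∂_{k+1}, so:

  H_0: rank C_0 − rank ∂_1 = 7 − 5 = 2, and the invariant factors of ∂_1 are all 1, so H_0 ≅ Z^2.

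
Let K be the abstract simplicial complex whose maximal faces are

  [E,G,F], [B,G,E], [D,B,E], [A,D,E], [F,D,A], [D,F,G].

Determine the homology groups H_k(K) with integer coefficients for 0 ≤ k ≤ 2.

Order the vertices as A < B < D < E < F < G. Listing each simplex with vertices in this order, K has dimension 2 with simplices:

  0-simplices (6): A, B, D, E, F, G
  1-simplices (12): AD, AE, AF, BD, BE, BG, DE, DF, DG, EF, EG, FG
  2-simplices (6): ADE, ADF, BDE, BEG, DFG, EFG

giving chain groups C_0 ≅ Z^6, C_1 ≅ Z^12, C_2 ≅ Z^6.

∂_1: C_1 → C_0 maps an edge to its endpoints' difference, ∂[p,q] = q − p. For instance
  ∂AF = F − A.
The 6×12 boundary matrix has rank 5 and Smith normal form diag(1,1,1,1,1).

The boundary map ∂_2: C_2 → C_1 maps a triangle to the signed sum of its edges. For instance
  ∂ADE = DE − AE + AD,
  ∂ADF = DF − AF + AD.
This gives a 12×6 integer matrix of rank 6; reducing to Smith normal form yields diagonal entries (1,1,1,1,1,1).

Now H_k = ker ∂_k / im ∂_{k+1}, so:

  H_0: rank C_0 − rank ∂_1 = 6 − 5 = 1, and the invariant factors of ∂_1 are all 1, so H_0 = Z.
  H_1: rank ker ∂_1 − rank ∂_2 = (12 − 5) − 6 = 1, and the invariant factors of ∂_2 are all 1, so H_1 = Z.
  H_2: rank ker ∂_2 − rank ∂_3 = (6 − 6) − 0 = 0, and there is no ∂_3, so H_2 = 0.

H_0 = Z,  H_1 = Z,  H_2 = 0.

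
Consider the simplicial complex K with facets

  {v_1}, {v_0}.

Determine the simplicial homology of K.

H_0 = Z^2.

We work with the vertex ordering v_0 < v_1. The simplices of K, each written with vertices in increasing order, are:

  0-simplices (2): [v_0], [v_1]

Hence C_0 ≅ Z^2.

From H_k ≅ ker(∂_k) / im(∂_{k+1}) we obtain:

  H_0: rank C_0 − rank ∂_1 = 2 − 0 = 2, and there is no ∂_1, so H_0 ≅ Z^2.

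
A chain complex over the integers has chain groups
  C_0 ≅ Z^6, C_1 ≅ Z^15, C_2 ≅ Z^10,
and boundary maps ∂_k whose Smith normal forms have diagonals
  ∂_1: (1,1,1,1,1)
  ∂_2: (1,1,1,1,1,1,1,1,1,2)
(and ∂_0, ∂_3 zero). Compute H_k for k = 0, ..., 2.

H_0 = Z,  H_1 = Z/2Z,  H_2 = 0.

H_0: b_0 = 6 − 0 − 5 = 1; torsion from ∂_1 factors > 1: none. So H_0 = Z.
H_1: b_1 = 15 − 5 − 10 = 0; torsion from ∂_2 factors > 1: [2]. So H_1 = Z/2Z.
H_2: b_2 = 10 − 10 − 0 = 0; torsion from ∂_3 factors > 1: none. So H_2 = 0.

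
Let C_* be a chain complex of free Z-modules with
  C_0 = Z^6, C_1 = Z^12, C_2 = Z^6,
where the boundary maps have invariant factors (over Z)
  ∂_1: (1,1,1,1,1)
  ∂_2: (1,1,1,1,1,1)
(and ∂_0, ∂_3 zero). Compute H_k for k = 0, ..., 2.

H_0: b_0 = 6 − 0 − 5 = 1; torsion from ∂_1 factors > 1: none. So H_0 ≅ Z.
H_1: b_1 = 12 − 5 − 6 = 1; torsion from ∂_2 factors > 1: none. So H_1 ≅ Z.
H_2: b_2 = 6 − 6 − 0 = 0; torsion from ∂_3 factors > 1: none. So H_2 ≅ 0.

H_0 ≅ Z,  H_1 ≅ Z,  H_2 = 0.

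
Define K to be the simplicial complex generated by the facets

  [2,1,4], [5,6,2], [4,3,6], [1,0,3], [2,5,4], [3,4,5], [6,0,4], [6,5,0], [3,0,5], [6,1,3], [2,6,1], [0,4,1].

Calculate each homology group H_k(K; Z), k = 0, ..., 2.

H_0 ≅ Z,  H_1 ≅ Z/2,  H_2 = 0.

Order the vertices as 0 < 1 < 2 < 3 < 4 < 5 < 6. Listing each simplex with vertices in this order, K has dimension 2 with simplices:

  0-simplices (7): [0], [1], [2], [3], [4], [5], [6]
  1-simplices (18): [0,1], [0,3], [0,4], [0,5], [0,6], [1,2], [1,3], [1,4], [1,6], [2,4], [2,5], [2,6], [3,4], [3,5], [3,6], [4,5], [4,6], [5,6]
  2-simplices (12): [0,1,3], [0,1,4], [0,3,5], [0,4,6], [0,5,6], [1,2,4], [1,2,6], [1,3,6], [2,4,5], [2,5,6], [3,4,5], [3,4,6]

giving chain groups C_0 ≅ Z^7, C_1 ≅ Z^18, C_2 ≅ Z^12.

Boundary ∂_1: C_1 → C_0 maps an edge to its endpoints' difference, ∂[p,q] = q − p. For instance
  ∂[3,5] = [5] − [3].
As a 7×18 matrix over Z this has rank 6, with invariant factors (1,1,1,1,1,1).

∂_2: C_2 → C_1 maps a triangle to the signed sum of its edges. For instance
  ∂[3,4,6] = [4,6] − [3,6] + [3,4],
  ∂[0,4,6] = [4,6] − [0,6] + [0,4].
The 18×12 boundary matrix has rank 12 and Smith normal form diag(1,1,1,1,1,1,1,1,1,1,1,2).

Reading off H_k = ker ∂_k / im ∂_{k+1}:

  H_0: rank C_0 − rank ∂_1 = 7 − 6 = 1, and the invariant factors of ∂_1 are all 1, so H_0 = Z.
  H_1: rank ker ∂_1 − rank ∂_2 = (18 − 6) − 12 = 0, and ∂_2 has invariant factor 2 > 1, so H_1 = Z/2.
  H_2: rank ker ∂_2 − rank ∂_3 = (12 − 12) − 0 = 0, and there is no ∂_3, so H_2 = 0.

As a check, the Euler characteristic is 7 − 18 + 12 = 1, which agrees with 1 − 0 + 0 = 1.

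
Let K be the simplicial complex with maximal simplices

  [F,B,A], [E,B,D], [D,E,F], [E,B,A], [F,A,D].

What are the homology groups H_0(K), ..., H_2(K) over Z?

K has 5 vertices, 10 edges, 5 triangles.
rank ∂_0 = 0, rank ∂_1 = 4 ⇒ b_0 = 5 − 0 − 4 = 1; all invariant factors of ∂_1 are 1 so no torsion. So H_0 ≅ Z.
rank ∂_1 = 4, rank ∂_2 = 5 ⇒ b_1 = 10 − 4 − 5 = 1; all invariant factors of ∂_2 are 1 so no torsion. So H_1 ≅ Z.
rank ∂_2 = 5, rank ∂_3 = 0 ⇒ b_2 = 5 − 5 − 0 = 0. So H_2 ≅ 0.

H_0 = Z,  H_1 = Z,  H_2 = 0.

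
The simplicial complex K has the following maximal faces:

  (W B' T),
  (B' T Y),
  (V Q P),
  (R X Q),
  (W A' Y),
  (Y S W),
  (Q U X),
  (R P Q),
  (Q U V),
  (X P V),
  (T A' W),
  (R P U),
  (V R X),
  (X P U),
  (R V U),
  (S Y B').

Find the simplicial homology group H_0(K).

K has 12 vertices, 27 edges, 16 triangles.
rank ∂_0 = 0, rank ∂_1 = 10 ⇒ b_0 = 12 − 0 − 10 = 2; all invariant factors of ∂_1 are 1 so no torsion. So H_0 ≅ Z^2.

H_0 ≅ Z^2.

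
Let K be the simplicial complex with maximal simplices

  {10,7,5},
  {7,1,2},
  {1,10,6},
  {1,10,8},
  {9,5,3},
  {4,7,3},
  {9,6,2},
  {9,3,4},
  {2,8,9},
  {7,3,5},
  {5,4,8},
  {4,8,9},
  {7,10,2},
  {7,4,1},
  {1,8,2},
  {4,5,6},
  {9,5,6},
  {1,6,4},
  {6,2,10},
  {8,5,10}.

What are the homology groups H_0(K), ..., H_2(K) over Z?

H_0 ≅ Z,  H_1 ≅ Z ⊕ Z/2Z,  H_2 = 0.

We work with the vertex ordering 1 < 2 < 3 < 4 < 5 < 6 < 7 < 8 < 9 < 10. The simplices of K, each written with vertices in increasing order, are:

  0-simplices (10): [1], [2], [3], [4], [5], [6], [7], [8], [9], [10]
  1-simplices (30): (30 of them)
  2-simplices (20): (20 of them)

Hence C_0 ≅ Z^10, C_1 ≅ Z^30, C_2 ≅ Z^20.

∂_1: C_1 → C_0 is given by ∂[p,q] = [q] − [p]. For instance
  ∂[5,10] = [10] − [5].
The resulting 10×30 matrix has rank 9, and its Smith normal form has invariant factors (1,1,1,1,1,1,1,1,1).

Boundary ∂_2: C_2 → C_1 maps a triangle to the signed sum of its edges. For instance
  ∂[4,5,8] = [5,8] − [4,8] + [4,5],
  ∂[2,6,9] = [6,9] − [2,9] + [2,6].
As a 30×20 matrix over Z this has rank 20, with invariant factors (1,1,1,1,1,1,1,1,1,1,1,1,1,1,1,1,1,1,1,2).

Computing H_k = (kernel of ∂_k) / (image of ∂_{k+1}):

  H_0: rank C_0 − rank ∂_1 = 10 − 9 = 1, and the invariant factors of ∂_1 are all 1, so H_0 = Z.
  H_1: rank ker ∂_1 − rank ∂_2 = (30 − 9) − 20 = 1, and ∂_2 has invariant factor 2 > 1, so H_1 = Z ⊕ Z/2Z.
  H_2: rank ker ∂_2 − rank ∂_3 = (20 − 20) − 0 = 0, and there is no ∂_3, so H_2 = 0.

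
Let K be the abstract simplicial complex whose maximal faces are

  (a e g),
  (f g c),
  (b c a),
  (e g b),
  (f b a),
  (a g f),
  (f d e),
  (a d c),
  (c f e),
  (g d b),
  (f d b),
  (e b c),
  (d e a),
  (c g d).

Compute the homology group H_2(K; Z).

Order the vertices as a < b < c < d < e < f < g. Listing each simplex with vertices in this order, K has dimension 2 with simplices:

  0-simplices (7): a, b, c, d, e, f, g
  1-simplices (21): ab, ac, ad, ae, af, ag, bc, bd, be, bf, bg, cd, ce, cf, cg, de, df, dg, ef, eg, fg
  2-simplices (14): abc, abf, acd, ade, aeg, afg, bce, bdf, bdg, beg, cdg, cef, cfg, def

giving chain groups C_0 ≅ Z^7, C_1 ≅ Z^21, C_2 ≅ Z^14.

The boundary map ∂_1: C_1 → C_0 maps an edge to its endpoints' difference, ∂[p,q] = q − p.
The 7×21 boundary matrix has rank 6 and Smith normal form diag(1,1,1,1,1,1).

Boundary ∂_2: C_2 → C_1 maps a triangle to the signed sum of its edges. For instance
  ∂acd = cd − ad + ac,
  ∂cef = ef − cf + ce.
The resulting 21×14 matrix has rank 13, and its Smith normal form has invariant factors (1,1,1,1,1,1,1,1,1,1,1,1,1).

Computing H_k = (kernel of ∂_k) / (image of ∂_{k+1}):

  H_2: rank ker ∂_2 − rank ∂_3 = (14 − 13) − 0 = 1, and there is no ∂_3, so H_2 ≅ Z.

H_2 = Z.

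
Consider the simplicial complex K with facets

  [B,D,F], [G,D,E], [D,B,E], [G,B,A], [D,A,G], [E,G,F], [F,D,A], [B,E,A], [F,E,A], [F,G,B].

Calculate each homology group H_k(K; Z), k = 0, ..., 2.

We work with the vertex ordering A < B < D < E < F < G. The simplices of K, each written with vertices in increasing order, are:

  0-simplices (6): A, B, D, E, F, G
  1-simplices (15): AB, AD, AE, AF, AG, BD, BE, BF, BG, DE, DF, DG, EF, EG, FG
  2-simplices (10): ABE, ABG, ADF, ADG, AEF, BDE, BDF, BFG, DEG, EFG

giving chain groups C_0 ≅ Z^6, C_1 ≅ Z^15, C_2 ≅ Z^10.

∂_1: C_1 → C_0 maps an edge to its endpoints' difference, ∂[p,q] = q − p.
This gives a 6×15 integer matrix of rank 5; reducing to Smith normal form yields diagonal entries (1,1,1,1,1).

The boundary map ∂_2: C_2 → C_1 maps a triangle to the signed sum of its edges. For instance
  ∂ADF = DF − AF + AD,
  ∂BDE = DE − BE + BD.
The resulting 15×10 matrix has rank 10, and its Smith normal form has invariant factors (1,1,1,1,1,1,1,1,1,2).

From H_k ≅ ker(∂_k) / im(∂_{k+1}) we obtain:

  H_0: rank C_0 − rank ∂_1 = 6 − 5 = 1, and the invariant factors of ∂_1 are all 1, so H_0 ≅ Z.
  H_1: rank ker ∂_1 − rank ∂_2 = (15 − 5) − 10 = 0, and ∂_2 has invariant factor 2 > 1, so H_1 ≅ Z/2.
  H_2: rank ker ∂_2 − rank ∂_3 = (10 − 10) − 0 = 0, and there is no ∂_3, so H_2 ≅ 0.

H_0 ≅ Z,  H_1 ≅ Z/2,  H_2 = 0.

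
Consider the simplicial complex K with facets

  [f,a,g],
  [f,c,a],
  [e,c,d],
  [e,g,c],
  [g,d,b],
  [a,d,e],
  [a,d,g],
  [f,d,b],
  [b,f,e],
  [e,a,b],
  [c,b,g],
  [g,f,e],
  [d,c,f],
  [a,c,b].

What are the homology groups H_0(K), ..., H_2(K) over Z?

Take the total order a < b < c < d < e < f < g on the vertex set. Then K (dimension 2) consists of the simplices:

  0-simplices (7): a, b, c, d, e, f, g
  1-simplices (21): ab, ac, ad, ae, af, ag, bc, bd, be, bf, bg, cd, ce, cf, cg, de, df, dg, ef, eg, fg
  2-simplices (14): abc, abe, acf, ade, adg, afg, bcg, bdf, bdg, bef, cde, cdf, ceg, efg

Hence C_0 ≅ Z^7, C_1 ≅ Z^21, C_2 ≅ Z^14.

Boundary ∂_1: C_1 → C_0 is given by ∂[p,q] = [q] − [p]. For instance
  ∂bf = f − b.
As a 7×21 matrix over Z this has rank 6, with invariant factors (1,1,1,1,1,1).

∂_2: C_2 → C_1 acts by ∂[p,q,r] = [q,r] − [p,r] + [p,q]. For instance
  ∂efg = fg − eg + ef,
  ∂bdg = dg − bg + bd.
The resulting 21×14 matrix has rank 13, and its Smith normal form has invariant factors (1,1,1,1,1,1,1,1,1,1,1,1,1).

Computing H_k = (kernel of ∂_k) / (image of ∂_{k+1}):

  H_0: rank C_0 − rank ∂_1 = 7 − 6 = 1, and the invariant factors of ∂_1 are all 1, so H_0 = Z.
  H_1: rank ker ∂_1 − rank ∂_2 = (21 − 6) − 13 = 2, and the invariant factors of ∂_2 are all 1, so H_1 = Z^2.
  H_2: rank ker ∂_2 − rank ∂_3 = (14 − 13) − 0 = 1, and there is no ∂_3, so H_2 = Z.

(K is a triangulation of the torus T^2.)

H_0 = Z,  H_1 = Z^2,  H_2 = Z.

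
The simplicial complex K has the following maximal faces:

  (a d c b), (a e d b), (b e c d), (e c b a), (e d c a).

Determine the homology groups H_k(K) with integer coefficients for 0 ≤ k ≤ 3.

K has 5 vertices, 10 edges, 10 triangles, 5 3-simplices.
rank ∂_0 = 0, rank ∂_1 = 4 ⇒ b_0 = 5 − 0 − 4 = 1; all invariant factors of ∂_1 are 1 so no torsion. So H_0 ≅ Z.
rank ∂_1 = 4, rank ∂_2 = 6 ⇒ b_1 = 10 − 4 − 6 = 0; all invariant factors of ∂_2 are 1 so no torsion. So H_1 ≅ 0.
rank ∂_2 = 6, rank ∂_3 = 4 ⇒ b_2 = 10 − 6 − 4 = 0; all invariant factors of ∂_3 are 1 so no torsion. So H_2 ≅ 0.
rank ∂_3 = 4, rank ∂_4 = 0 ⇒ b_3 = 5 − 4 − 0 = 1. So H_3 ≅ Z.

H_0 ≅ Z,  H_1 = 0,  H_2 = 0,  H_3 ≅ Z.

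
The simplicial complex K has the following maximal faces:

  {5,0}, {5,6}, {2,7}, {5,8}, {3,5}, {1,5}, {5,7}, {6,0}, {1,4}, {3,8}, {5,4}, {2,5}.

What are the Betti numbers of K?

b_0 = 1, b_1 = 4.

Take the total order 0 < 1 < 2 < 3 < 4 < 5 < 6 < 7 < 8 on the vertex set. Then K (dimension 1) consists of the simplices:

  0-simplices (9): [0], [1], [2], [3], [4], [5], [6], [7], [8]
  1-simplices (12): [0,5], [0,6], [1,4], [1,5], [2,5], [2,7], [3,5], [3,8], [4,5], [5,6], [5,7], [5,8]

so the chain groups are C_0 ≅ Z^9, C_1 ≅ Z^12.

Boundary ∂_1: C_1 → C_0 sends each edge [p,q] (with p < q) to q − p. For instance
  ∂[3,8] = [8] − [3].
As a 9×12 matrix over Z this has rank 8, with invariant factors (1,1,1,1,1,1,1,1).

Reading off H_k = ker ∂_k / im ∂_{k+1}:

  H_0: rank C_0 − rank ∂_1 = 9 − 8 = 1, and the invariant factors of ∂_1 are all 1, so H_0 = Z.
  H_1: rank ker ∂_1 − rank ∂_2 = (12 − 8) − 0 = 4, and there is no ∂_2, so H_1 = Z^4.

Hence the Betti numbers are b_0 = 1, b_1 = 4.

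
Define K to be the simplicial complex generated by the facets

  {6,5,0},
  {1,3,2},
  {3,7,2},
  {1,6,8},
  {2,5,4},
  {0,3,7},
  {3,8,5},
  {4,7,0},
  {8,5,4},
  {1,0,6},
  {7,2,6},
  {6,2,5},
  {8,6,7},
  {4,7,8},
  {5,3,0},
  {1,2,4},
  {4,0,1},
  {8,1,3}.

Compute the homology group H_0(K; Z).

Order the vertices as 0 < 1 < 2 < 3 < 4 < 5 < 6 < 7 < 8. Listing each simplex with vertices in this order, K has dimension 2 with simplices:

  0-simplices (9): [0], [1], [2], [3], [4], [5], [6], [7], [8]
  1-simplices (27): (27 of them)
  2-simplices (18): [0,1,4], [0,1,6], [0,3,5], [0,3,7], [0,4,7], [0,5,6], [1,2,3], [1,2,4], [1,3,8], [1,6,8], [2,3,7], [2,4,5], [2,5,6], [2,6,7], [3,5,8], [4,5,8], [4,7,8], [6,7,8]

so the chain groups are C_0 ≅ Z^9, C_1 ≅ Z^27, C_2 ≅ Z^18.

Boundary ∂_1: C_1 → C_0 sends each edge [p,q] (with p < q) to q − p. For instance
  ∂[4,7] = [7] − [4].
This gives a 9×27 integer matrix of rank 8; reducing to Smith normal form yields diagonal entries (1,1,1,1,1,1,1,1).

Boundary ∂_2: C_2 → C_1 acts by ∂[p,q,r] = [q,r] − [p,r] + [p,q]. For instance
  ∂[0,3,7] = [3,7] − [0,7] + [0,3],
  ∂[1,6,8] = [6,8] − [1,8] + [1,6].
The 27×18 boundary matrix has rank 17 and Smith normal form diag(1,1,1,1,1,1,1,1,1,1,1,1,1,1,1,1,1).

From H_k ≅ ker(∂_k) / im(∂_{k+1}) we obtain:

  H_0: rank C_0 − rank ∂_1 = 9 − 8 = 1, and the invariant factors of ∂_1 are all 1, so H_0 ≅ Z.

(K is a triangulation of the torus T^2.)

H_0 = Z.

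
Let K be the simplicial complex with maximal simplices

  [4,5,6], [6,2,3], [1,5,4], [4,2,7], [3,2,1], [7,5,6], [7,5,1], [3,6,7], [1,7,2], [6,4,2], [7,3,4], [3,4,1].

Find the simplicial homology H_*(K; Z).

H_0 ≅ Z,  H_1 ≅ Z/2,  H_2 = 0.

Take the total order 1 < 2 < 3 < 4 < 5 < 6 < 7 on the vertex set. Then K (dimension 2) consists of the simplices:

  0-simplices (7): [1], [2], [3], [4], [5], [6], [7]
  1-simplices (18): [1,2], [1,3], [1,4], [1,5], [1,7], [2,3], [2,4], [2,6], [2,7], [3,4], [3,6], [3,7], [4,5], [4,6], [4,7], [5,6], [5,7], [6,7]
  2-simplices (12): [1,2,3], [1,2,7], [1,3,4], [1,4,5], [1,5,7], [2,3,6], [2,4,6], [2,4,7], [3,4,7], [3,6,7], [4,5,6], [5,6,7]

Hence C_0 ≅ Z^7, C_1 ≅ Z^18, C_2 ≅ Z^12.

The boundary map ∂_1: C_1 → C_0 maps an edge to its endpoints' difference, ∂[p,q] = q − p.
As a 7×18 matrix over Z this has rank 6, with invariant factors (1,1,1,1,1,1).

Boundary ∂_2: C_2 → C_1 maps a triangle to the signed sum of its edges. For instance
  ∂[1,3,4] = [3,4] − [1,4] + [1,3],
  ∂[2,4,7] = [4,7] − [2,7] + [2,4].
As a 18×12 matrix over Z this has rank 12, with invariant factors (1,1,1,1,1,1,1,1,1,1,1,2).

Computing H_k = (kernel of ∂_k) / (image of ∂_{k+1}):

  H_0: rank C_0 − rank ∂_1 = 7 − 6 = 1, and the invariant factors of ∂_1 are all 1, so H_0 ≅ Z.
  H_1: rank ker ∂_1 − rank ∂_2 = (18 − 6) − 12 = 0, and ∂_2 has invariant factor 2 > 1, so H_1 ≅ Z/2.
  H_2: rank ker ∂_2 − rank ∂_3 = (12 − 12) − 0 = 0, and there is no ∂_3, so H_2 ≅ 0.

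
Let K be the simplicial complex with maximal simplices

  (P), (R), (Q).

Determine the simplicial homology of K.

We work with the vertex ordering P < Q < R. The simplices of K, each written with vertices in increasing order, are:

  0-simplices (3): P, Q, R

Hence C_0 ≅ Z^3.

From H_k ≅ ker(∂_k) / im(∂_{k+1}) we obtain:

  H_0: rank C_0 − rank ∂_1 = 3 − 0 = 3, and there is no ∂_1, so H_0 ≅ Z^3.

H_0 ≅ Z^3.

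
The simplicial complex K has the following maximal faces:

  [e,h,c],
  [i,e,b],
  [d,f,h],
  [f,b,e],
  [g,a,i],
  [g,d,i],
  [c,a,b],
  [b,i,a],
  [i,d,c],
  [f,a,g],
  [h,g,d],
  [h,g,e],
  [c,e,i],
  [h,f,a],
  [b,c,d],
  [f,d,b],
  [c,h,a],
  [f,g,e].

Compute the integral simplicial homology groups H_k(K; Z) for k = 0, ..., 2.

H_0 ≅ Z,  H_1 ≅ Z ⊕ Z/2,  H_2 = 0.

Take the total order a < b < c < d < e < f < g < h < i on the vertex set. Then K (dimension 2) consists of the simplices:

  0-simplices (9): a, b, c, d, e, f, g, h, i
  1-simplices (27): ab, ac, af, ag, ah, ai, bc, bd, be, bf, bi, cd, ce, ch, ci, df, dg, dh, di, ef, eg, eh, ei, fg, fh, gh, gi
  2-simplices (18): abc, abi, ach, afg, afh, agi, bcd, bdf, bef, bei, cdi, ceh, cei, dfh, dgh, dgi, efg, egh

giving chain groups C_0 ≅ Z^9, C_1 ≅ Z^27, C_2 ≅ Z^18.

∂_1: C_1 → C_0 sends each edge [p,q] (with p < q) to q − p. For instance
  ∂ef = f − e.
This gives a 9×27 integer matrix of rank 8; reducing to Smith normal form yields diagonal entries (1,1,1,1,1,1,1,1).

∂_2: C_2 → C_1 sends each 2-simplex [p,q,r] to [q,r] − [p,r] + [p,q]. For instance
  ∂dfh = fh − dh + df,
  ∂bdf = df − bf + bd.
As a 27×18 matrix over Z this has rank 18, with invariant factors (1,1,1,1,1,1,1,1,1,1,1,1,1,1,1,1,1,2).

Reading off H_k = ker ∂_k / im ∂_{k+1}:

  H_0: rank C_0 − rank ∂_1 = 9 − 8 = 1, and the invariant factors of ∂_1 are all 1, so H_0 = Z.
  H_1: rank ker ∂_1 − rank ∂_2 = (27 − 8) − 18 = 1, and ∂_2 has invariant factor 2 > 1, so H_1 = Z ⊕ Z/2.
  H_2: rank ker ∂_2 − rank ∂_3 = (18 − 18) − 0 = 0, and there is no ∂_3, so H_2 = 0.

As a check, the Euler characteristic is 9 − 27 + 18 = 0, which agrees with 1 − 1 + 0 = 0.
(K is a triangulation of the Klein bottle.)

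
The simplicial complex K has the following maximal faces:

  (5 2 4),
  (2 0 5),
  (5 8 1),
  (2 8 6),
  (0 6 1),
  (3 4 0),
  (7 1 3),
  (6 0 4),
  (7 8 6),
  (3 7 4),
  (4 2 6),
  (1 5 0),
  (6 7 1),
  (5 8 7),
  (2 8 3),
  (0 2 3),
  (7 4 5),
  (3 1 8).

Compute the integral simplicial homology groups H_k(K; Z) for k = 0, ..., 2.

Take the total order 0 < 1 < 2 < 3 < 4 < 5 < 6 < 7 < 8 on the vertex set. Then K (dimension 2) consists of the simplices:

  0-simplices (9): [0], [1], [2], [3], [4], [5], [6], [7], [8]
  1-simplices (27): (27 of them)
  2-simplices (18): [0,1,5], [0,1,6], [0,2,3], [0,2,5], [0,3,4], [0,4,6], [1,3,7], [1,3,8], [1,5,8], [1,6,7], [2,3,8], [2,4,5], [2,4,6], [2,6,8], [3,4,7], [4,5,7], [5,7,8], [6,7,8]

so the chain groups are C_0 ≅ Z^9, C_1 ≅ Z^27, C_2 ≅ Z^18.

The boundary map ∂_1: C_1 → C_0 is given by ∂[p,q] = [q] − [p]. For instance
  ∂[6,8] = [8] − [6].
This gives a 9×27 integer matrix of rank 8; reducing to Smith normal form yields diagonal entries (1,1,1,1,1,1,1,1).

Boundary ∂_2: C_2 → C_1 maps a triangle to the signed sum of its edges. For instance
  ∂[2,4,5] = [4,5] − [2,5] + [2,4],
  ∂[0,3,4] = [3,4] − [0,4] + [0,3].
The resulting 27×18 matrix has rank 18, and its Smith normal form has invariant factors (1,1,1,1,1,1,1,1,1,1,1,1,1,1,1,1,1,2).

Now H_k = ker ∂_k / im ∂_{k+1}, so:

  H_0: rank C_0 − rank ∂_1 = 9 − 8 = 1, and the invariant factors of ∂_1 are all 1, so H_0 ≅ Z.
  H_1: rank ker ∂_1 − rank ∂_2 = (27 − 8) − 18 = 1, and ∂_2 has invariant factor 2 > 1, so H_1 ≅ Z ⊕ Z/2.
  H_2: rank ker ∂_2 − rank ∂_3 = (18 − 18) − 0 = 0, and there is no ∂_3, so H_2 ≅ 0.

H_0 ≅ Z,  H_1 ≅ Z ⊕ Z/2,  H_2 = 0.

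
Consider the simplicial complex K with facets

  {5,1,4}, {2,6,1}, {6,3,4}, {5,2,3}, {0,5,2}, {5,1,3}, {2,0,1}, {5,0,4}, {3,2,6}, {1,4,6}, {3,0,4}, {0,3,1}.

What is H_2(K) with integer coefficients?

H_2 = 0.

Fix the vertex order 0 < 1 < 2 < 3 < 4 < 5 < 6 and write every simplex with vertices in increasing order. Then dim K = 2 and the simplices of K are:

  0-simplices (7): [0], [1], [2], [3], [4], [5], [6]
  1-simplices (18): [0,1], [0,2], [0,3], [0,4], [0,5], [1,2], [1,3], [1,4], [1,5], [1,6], [2,3], [2,5], [2,6], [3,4], [3,5], [3,6], [4,5], [4,6]
  2-simplices (12): [0,1,2], [0,1,3], [0,2,5], [0,3,4], [0,4,5], [1,2,6], [1,3,5], [1,4,5], [1,4,6], [2,3,5], [2,3,6], [3,4,6]

Hence C_0 ≅ Z^7, C_1 ≅ Z^18, C_2 ≅ Z^12.

Boundary ∂_1: C_1 → C_0 sends each edge [p,q] (with p < q) to q − p. For instance
  ∂[0,2] = [2] − [0].
As a 7×18 matrix over Z this has rank 6, with invariant factors (1,1,1,1,1,1).

Boundary ∂_2: C_2 → C_1 maps a triangle to the signed sum of its edges. For instance
  ∂[2,3,5] = [3,5] − [2,5] + [2,3],
  ∂[0,1,3] = [1,3] − [0,3] + [0,1].
As a 18×12 matrix over Z this has rank 12, with invariant factors (1,1,1,1,1,1,1,1,1,1,1,2).

Now H_k = ker ∂_k / im ∂_{k+1}, so:

  H_2: rank ker ∂_2 − rank ∂_3 = (12 − 12) − 0 = 0, and there is no ∂_3, so H_2 ≅ 0.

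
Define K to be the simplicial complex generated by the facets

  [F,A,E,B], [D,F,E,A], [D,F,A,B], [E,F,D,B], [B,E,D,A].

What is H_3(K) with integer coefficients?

Order the vertices as A < B < D < E < F. Listing each simplex with vertices in this order, K has dimension 3 with simplices:

  0-simplices (5): A, B, D, E, F
  1-simplices (10): AB, AD, AE, AF, BD, BE, BF, DE, DF, EF
  2-simplices (10): ABD, ABE, ABF, ADE, ADF, AEF, BDE, BDF, BEF, DEF
  3-simplices (5): ABDE, ABDF, ABEF, ADEF, BDEF

Hence C_0 ≅ Z^5, C_1 ≅ Z^10, C_2 ≅ Z^10, C_3 ≅ Z^5.

The boundary map ∂_1: C_1 → C_0 sends each edge [p,q] (with p < q) to q − p.
The 5×10 boundary matrix has rank 4 and Smith normal form diag(1,1,1,1).

The boundary map ∂_2: C_2 → C_1 sends each 2-simplex [p,q,r] to [q,r] − [p,r] + [p,q]. For instance
  ∂ABE = BE − AE + AB,
  ∂ADF = DF − AF + AD.
The 10×10 boundary matrix has rank 6 and Smith normal form diag(1,1,1,1,1,1).

Boundary ∂_3: C_3 → C_2 sends each 3-simplex σ to the alternating sum Σ_i (−1)^i (σ with its i-th vertex removed). For instance
  ∂ABDE = BDE − ADE + ABE − ABD,
  ∂ABEF = BEF − AEF + ABF − ABE.
The 10×5 boundary matrix has rank 4 and Smith normal form diag(1,1,1,1).

Computing H_k = (kernel of ∂_k) / (image of ∂_{k+1}):

  H_3: rank ker ∂_3 − rank ∂_4 = (5 − 4) − 0 = 1, and there is no ∂_4, so H_3 ≅ Z.

(K is a triangulation of the 3-sphere S^3.)

H_3 ≅ Z.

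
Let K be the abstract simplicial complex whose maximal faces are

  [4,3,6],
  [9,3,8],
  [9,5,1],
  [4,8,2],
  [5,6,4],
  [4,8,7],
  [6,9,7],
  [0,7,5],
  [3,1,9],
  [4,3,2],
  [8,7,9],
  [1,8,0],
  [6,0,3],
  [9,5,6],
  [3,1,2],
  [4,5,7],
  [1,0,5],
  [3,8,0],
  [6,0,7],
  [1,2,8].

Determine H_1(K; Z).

H_1 = Z ⊕ Z/2Z.

Order the vertices as 0 < 1 < 2 < 3 < 4 < 5 < 6 < 7 < 8 < 9. Listing each simplex with vertices in this order, K has dimension 2 with simplices:

  0-simplices (10): [0], [1], [2], [3], [4], [5], [6], [7], [8], [9]
  1-simplices (30): (30 of them)
  2-simplices (20): (20 of them)

Hence C_0 ≅ Z^10, C_1 ≅ Z^30, C_2 ≅ Z^20.

The boundary map ∂_1: C_1 → C_0 maps an edge to its endpoints' difference, ∂[p,q] = q − p. For instance
  ∂[2,3] = [3] − [2].
This gives a 10×30 integer matrix of rank 9; reducing to Smith normal form yields diagonal entries (1,1,1,1,1,1,1,1,1).

The boundary map ∂_2: C_2 → C_1 acts by ∂[p,q,r] = [q,r] − [p,r] + [p,q]. For instance
  ∂[1,2,8] = [2,8] − [1,8] + [1,2],
  ∂[5,6,9] = [6,9] − [5,9] + [5,6].
The 30×20 boundary matrix has rank 20 and Smith normal form diag(1,1,1,1,1,1,1,1,1,1,1,1,1,1,1,1,1,1,1,2).

Computing H_k = (kernel of ∂_k) / (image of ∂_{k+1}):

  H_1: rank ker ∂_1 − rank ∂_2 = (30 − 9) − 20 = 1, and ∂_2 has invariant factor 2 > 1, so H_1 = Z ⊕ Z/2Z.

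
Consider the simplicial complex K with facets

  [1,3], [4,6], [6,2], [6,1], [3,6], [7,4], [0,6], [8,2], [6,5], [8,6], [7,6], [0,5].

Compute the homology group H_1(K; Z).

H_1 ≅ Z^4.

K has 9 vertices, 12 edges.
rank ∂_1 = 8, rank ∂_2 = 0 ⇒ b_1 = 12 − 8 − 0 = 4. So H_1 ≅ Z^4.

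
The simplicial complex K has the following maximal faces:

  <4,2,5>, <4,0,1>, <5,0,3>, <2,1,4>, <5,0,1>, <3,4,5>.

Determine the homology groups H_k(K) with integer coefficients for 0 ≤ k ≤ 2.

H_0 = Z,  H_1 = Z,  H_2 = 0.

Take the total order 0 < 1 < 2 < 3 < 4 < 5 on the vertex set. Then K (dimension 2) consists of the simplices:

  0-simplices (6): [0], [1], [2], [3], [4], [5]
  1-simplices (12): [0,1], [0,3], [0,4], [0,5], [1,2], [1,4], [1,5], [2,4], [2,5], [3,4], [3,5], [4,5]
  2-simplices (6): [0,1,4], [0,1,5], [0,3,5], [1,2,4], [2,4,5], [3,4,5]

giving chain groups C_0 ≅ Z^6, C_1 ≅ Z^12, C_2 ≅ Z^6.

Boundary ∂_1: C_1 → C_0 sends each edge [p,q] (with p < q) to q − p. For instance
  ∂[1,4] = [4] − [1].
The resulting 6×12 matrix has rank 5, and its Smith normal form has invariant factors (1,1,1,1,1).

∂_2: C_2 → C_1 maps a triangle to the signed sum of its edges. For instance
  ∂[0,1,5] = [1,5] − [0,5] + [0,1],
  ∂[0,3,5] = [3,5] − [0,5] + [0,3].
As a 12×6 matrix over Z this has rank 6, with invariant factors (1,1,1,1,1,1).

From H_k ≅ ker(∂_k) / im(∂_{k+1}) we obtain:

  H_0: rank C_0 − rank ∂_1 = 6 − 5 = 1, and the invariant factors of ∂_1 are all 1, so H_0 = Z.
  H_1: rank ker ∂_1 − rank ∂_2 = (12 − 5) − 6 = 1, and the invariant factors of ∂_2 are all 1, so H_1 = Z.
  H_2: rank ker ∂_2 − rank ∂_3 = (6 − 6) − 0 = 0, and there is no ∂_3, so H_2 = 0.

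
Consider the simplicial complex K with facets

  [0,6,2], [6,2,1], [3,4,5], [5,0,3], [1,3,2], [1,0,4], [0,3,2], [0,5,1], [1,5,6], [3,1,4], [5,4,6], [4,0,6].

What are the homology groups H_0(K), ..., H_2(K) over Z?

Order the vertices as 0 < 1 < 2 < 3 < 4 < 5 < 6. Listing each simplex with vertices in this order, K has dimension 2 with simplices:

  0-simplices (7): [0], [1], [2], [3], [4], [5], [6]
  1-simplices (18): [0,1], [0,2], [0,3], [0,4], [0,5], [0,6], [1,2], [1,3], [1,4], [1,5], [1,6], [2,3], [2,6], [3,4], [3,5], [4,5], [4,6], [5,6]
  2-simplices (12): [0,1,4], [0,1,5], [0,2,3], [0,2,6], [0,3,5], [0,4,6], [1,2,3], [1,2,6], [1,3,4], [1,5,6], [3,4,5], [4,5,6]

Hence C_0 ≅ Z^7, C_1 ≅ Z^18, C_2 ≅ Z^12.

∂_1: C_1 → C_0 is given by ∂[p,q] = [q] − [p].
This gives a 7×18 integer matrix of rank 6; reducing to Smith normal form yields diagonal entries (1,1,1,1,1,1).

The boundary map ∂_2: C_2 → C_1 maps a triangle to the signed sum of its edges. For instance
  ∂[0,1,5] = [1,5] − [0,5] + [0,1],
  ∂[3,4,5] = [4,5] − [3,5] + [3,4].
The resulting 18×12 matrix has rank 12, and its Smith normal form has invariant factors (1,1,1,1,1,1,1,1,1,1,1,2).

From H_k ≅ ker(∂_k) / im(∂_{k+1}) we obtain:

  H_0: rank C_0 − rank ∂_1 = 7 − 6 = 1, and the invariant factors of ∂_1 are all 1, so H_0 ≅ Z.
  H_1: rank ker ∂_1 − rank ∂_2 = (18 − 6) − 12 = 0, and ∂_2 has invariant factor 2 > 1, so H_1 ≅ Z/2Z.
  H_2: rank ker ∂_2 − rank ∂_3 = (12 − 12) − 0 = 0, and there is no ∂_3, so H_2 ≅ 0.

As a check, the Euler characteristic is 7 − 18 + 12 = 1, which agrees with 1 − 0 + 0 = 1.

H_0 = Z,  H_1 = Z/2Z,  H_2 = 0.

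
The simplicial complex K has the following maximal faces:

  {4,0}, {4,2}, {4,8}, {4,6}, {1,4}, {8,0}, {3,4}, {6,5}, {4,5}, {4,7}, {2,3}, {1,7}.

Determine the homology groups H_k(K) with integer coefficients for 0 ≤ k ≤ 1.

Order the vertices as 0 < 1 < 2 < 3 < 4 < 5 < 6 < 7 < 8. Listing each simplex with vertices in this order, K has dimension 1 with simplices:

  0-simplices (9): [0], [1], [2], [3], [4], [5], [6], [7], [8]
  1-simplices (12): [0,4], [0,8], [1,4], [1,7], [2,3], [2,4], [3,4], [4,5], [4,6], [4,7], [4,8], [5,6]

so the chain groups are C_0 ≅ Z^9, C_1 ≅ Z^12.

Boundary ∂_1: C_1 → C_0 sends each edge [p,q] (with p < q) to q − p.
The 9×12 boundary matrix has rank 8 and Smith normal form diag(1,1,1,1,1,1,1,1).

Now H_k = ker ∂_k / im ∂_{k+1}, so:

  H_0: rank C_0 − rank ∂_1 = 9 − 8 = 1, and the invariant factors of ∂_1 are all 1, so H_0 = Z.
  H_1: rank ker ∂_1 − rank ∂_2 = (12 − 8) − 0 = 4, and there is no ∂_2, so H_1 = Z^4.

As a check, the Euler characteristic is 9 − 12 = -3, which agrees with 1 − 4 = -3.

H_0 = Z,  H_1 = Z^4.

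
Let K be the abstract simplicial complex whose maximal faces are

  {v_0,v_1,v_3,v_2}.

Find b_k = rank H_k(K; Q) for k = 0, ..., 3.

b_0 = 1, b_1 = 0, b_2 = 0, b_3 = 0.

Order the vertices as v_0 < v_1 < v_2 < v_3. Listing each simplex with vertices in this order, K has dimension 3 with simplices:

  0-simplices (4): [v_0], [v_1], [v_2], [v_3]
  1-simplices (6): [v_0,v_1], [v_0,v_2], [v_0,v_3], [v_1,v_2], [v_1,v_3], [v_2,v_3]
  2-simplices (4): [v_0,v_1,v_2], [v_0,v_1,v_3], [v_0,v_2,v_3], [v_1,v_2,v_3]
  3-simplices (1): [v_0,v_1,v_2,v_3]

giving chain groups C_0 ≅ Z^4, C_1 ≅ Z^6, C_2 ≅ Z^4, C_3 ≅ Z^1.

The boundary map ∂_1: C_1 → C_0 is given by ∂[p,q] = [q] − [p]. For instance
  ∂[v_0,v_2] = [v_2] − [v_0].
The resulting 4×6 matrix has rank 3, and its Smith normal form has invariant factors (1,1,1).

∂_2: C_2 → C_1 maps a triangle to the signed sum of its edges. For instance
  ∂[v_1,v_2,v_3] = [v_2,v_3] − [v_1,v_3] + [v_1,v_2],
  ∂[v_0,v_1,v_3] = [v_1,v_3] − [v_0,v_3] + [v_0,v_1].
As a 6×4 matrix over Z this has rank 3, with invariant factors (1,1,1).

The boundary map ∂_3: C_3 → C_2 sends each 3-simplex σ to the alternating sum Σ_i (−1)^i (σ with its i-th vertex removed). For instance
  ∂[v_0,v_1,v_2,v_3] = [v_1,v_2,v_3] − [v_0,v_2,v_3] + [v_0,v_1,v_3] − [v_0,v_1,v_2].
As a 4×1 matrix over Z this has rank 1, with invariant factors (1).

Reading off H_k = ker ∂_k / im ∂_{k+1}:

  H_0: rank C_0 − rank ∂_1 = 4 − 3 = 1, and the invariant factors of ∂_1 are all 1, so H_0 ≅ Z.
  H_1: rank ker ∂_1 − rank ∂_2 = (6 − 3) − 3 = 0, and the invariant factors of ∂_2 are all 1, so H_1 ≅ 0.
  H_2: rank ker ∂_2 − rank ∂_3 = (4 − 3) − 1 = 0, and the invariant factors of ∂_3 are all 1, so H_2 ≅ 0.
  H_3: rank ker ∂_3 − rank ∂_4 = (1 − 1) − 0 = 0, and there is no ∂_4, so H_3 ≅ 0.

(K is a triangulation of the 3-simplex.)

Hence the Betti numbers are b_0 = 1, b_1 = 0, b_2 = 0, b_3 = 0.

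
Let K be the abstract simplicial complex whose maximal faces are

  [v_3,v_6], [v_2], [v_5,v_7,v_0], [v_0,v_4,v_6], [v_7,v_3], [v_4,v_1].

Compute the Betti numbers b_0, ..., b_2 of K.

Fix the vertex order v_0 < v_1 < v_2 < v_3 < v_4 < v_5 < v_6 < v_7 and write every simplex with vertices in increasing order. Then dim K = 2 and the simplices of K are:

  0-simplices (8): [v_0], [v_1], [v_2], [v_3], [v_4], [v_5], [v_6], [v_7]
  1-simplices (9): [v_0,v_4], [v_0,v_5], [v_0,v_6], [v_0,v_7], [v_1,v_4], [v_3,v_6], [v_3,v_7], [v_4,v_6], [v_5,v_7]
  2-simplices (2): [v_0,v_4,v_6], [v_0,v_5,v_7]

Hence C_0 ≅ Z^8, C_1 ≅ Z^9, C_2 ≅ Z^2.

Boundary ∂_1: C_1 → C_0 maps an edge to its endpoints' difference, ∂[p,q] = q − p. For instance
  ∂[v_4,v_6] = [v_6] − [v_4].
This gives a 8×9 integer matrix of rank 6; reducing to Smith normal form yields diagonal entries (1,1,1,1,1,1).

The boundary map ∂_2: C_2 → C_1 sends each 2-simplex [p,q,r] to [q,r] − [p,r] + [p,q]. For instance
  ∂[v_0,v_5,v_7] = [v_5,v_7] − [v_0,v_7] + [v_0,v_5],
  ∂[v_0,v_4,v_6] = [v_4,v_6] − [v_0,v_6] + [v_0,v_4].
The resulting 9×2 matrix has rank 2, and its Smith normal form has invariant factors (1,1).

Reading off H_k = ker ∂_k / im ∂_{k+1}:

  H_0: rank C_0 − rank ∂_1 = 8 − 6 = 2, and the invariant factors of ∂_1 are all 1, so H_0 ≅ Z^2.
  H_1: rank ker ∂_1 − rank ∂_2 = (9 − 6) − 2 = 1, and the invariant factors of ∂_2 are all 1, so H_1 ≅ Z.
  H_2: rank ker ∂_2 − rank ∂_3 = (2 − 2) − 0 = 0, and there is no ∂_3, so H_2 ≅ 0.

As a check, the Euler characteristic is 8 − 9 + 2 = 1, which agrees with 2 − 1 + 0 = 1.

Hence the Betti numbers are b_0 = 2, b_1 = 1, b_2 = 0.

b_0 = 2, b_1 = 1, b_2 = 0.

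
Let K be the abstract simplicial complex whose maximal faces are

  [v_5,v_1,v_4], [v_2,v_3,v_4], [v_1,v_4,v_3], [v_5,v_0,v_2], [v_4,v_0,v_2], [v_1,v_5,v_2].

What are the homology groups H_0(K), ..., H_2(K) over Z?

Fix the vertex order v_0 < v_1 < v_2 < v_3 < v_4 < v_5 and write every simplex with vertices in increasing order. Then dim K = 2 and the simplices of K are:

  0-simplices (6): [v_0], [v_1], [v_2], [v_3], [v_4], [v_5]
  1-simplices (12): [v_0,v_2], [v_0,v_4], [v_0,v_5], [v_1,v_2], [v_1,v_3], [v_1,v_4], [v_1,v_5], [v_2,v_3], [v_2,v_4], [v_2,v_5], [v_3,v_4], [v_4,v_5]
  2-simplices (6): [v_0,v_2,v_4], [v_0,v_2,v_5], [v_1,v_2,v_5], [v_1,v_3,v_4], [v_1,v_4,v_5], [v_2,v_3,v_4]

Hence C_0 ≅ Z^6, C_1 ≅ Z^12, C_2 ≅ Z^6.

Boundary ∂_1: C_1 → C_0 maps an edge to its endpoints' difference, ∂[p,q] = q − p.
The 6×12 boundary matrix has rank 5 and Smith normal form diag(1,1,1,1,1).

∂_2: C_2 → C_1 acts by ∂[p,q,r] = [q,r] − [p,r] + [p,q]. For instance
  ∂[v_1,v_3,v_4] = [v_3,v_4] − [v_1,v_4] + [v_1,v_3],
  ∂[v_2,v_3,v_4] = [v_3,v_4] − [v_2,v_4] + [v_2,v_3].
This gives a 12×6 integer matrix of rank 6; reducing to Smith normal form yields diagonal entries (1,1,1,1,1,1).

Computing H_k = (kernel of ∂_k) / (image of ∂_{k+1}):

  H_0: rank C_0 − rank ∂_1 = 6 − 5 = 1, and the invariant factors of ∂_1 are all 1, so H_0 ≅ Z.
  H_1: rank ker ∂_1 − rank ∂_2 = (12 − 5) − 6 = 1, and the invariant factors of ∂_2 are all 1, so H_1 ≅ Z.
  H_2: rank ker ∂_2 − rank ∂_3 = (6 − 6) − 0 = 0, and there is no ∂_3, so H_2 ≅ 0.

As a check, the Euler characteristic is 6 − 12 + 6 = 0, which agrees with 1 − 1 + 0 = 0.
(K is a triangulation of the cylinder S^1 x I.)

H_0 = Z,  H_1 = Z,  H_2 = 0.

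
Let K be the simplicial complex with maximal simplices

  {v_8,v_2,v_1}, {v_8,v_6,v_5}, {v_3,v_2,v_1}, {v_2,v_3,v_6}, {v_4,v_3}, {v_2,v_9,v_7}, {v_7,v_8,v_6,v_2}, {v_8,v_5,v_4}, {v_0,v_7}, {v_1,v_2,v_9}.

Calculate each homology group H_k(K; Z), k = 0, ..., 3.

H_0 ≅ Z,  H_1 ≅ Z,  H_2 = 0,  H_3 = 0.

We work with the vertex ordering v_0 < v_1 < v_2 < v_3 < v_4 < v_5 < v_6 < v_7 < v_8 < v_9. The simplices of K, each written with vertices in increasing order, are:

  0-simplices (10): [v_0], [v_1], [v_2], [v_3], [v_4], [v_5], [v_6], [v_7], [v_8], [v_9]
  1-simplices (20): (20 of them)
  2-simplices (11): (11 of them)
  3-simplices (1): [v_2,v_6,v_7,v_8]

so the chain groups are C_0 ≅ Z^10, C_1 ≅ Z^20, C_2 ≅ Z^11, C_3 ≅ Z^1.

The boundary map ∂_1: C_1 → C_0 is given by ∂[p,q] = [q] − [p]. For instance
  ∂[v_0,v_7] = [v_7] − [v_0].
This gives a 10×20 integer matrix of rank 9; reducing to Smith normal form yields diagonal entries (1,1,1,1,1,1,1,1,1).

∂_2: C_2 → C_1 maps a triangle to the signed sum of its edges. For instance
  ∂[v_2,v_6,v_8] = [v_6,v_8] − [v_2,v_8] + [v_2,v_6],
  ∂[v_5,v_6,v_8] = [v_6,v_8] − [v_5,v_8] + [v_5,v_6].
The 20×11 boundary matrix has rank 10 and Smith normal form diag(1,1,1,1,1,1,1,1,1,1).

Boundary ∂_3: C_3 → C_2 sends each 3-simplex σ to the alternating sum Σ_i (−1)^i (σ with its i-th vertex removed). For instance
  ∂[v_2,v_6,v_7,v_8] = [v_6,v_7,v_8] − [v_2,v_7,v_8] + [v_2,v_6,v_8] − [v_2,v_6,v_7].
As a 11×1 matrix over Z this has rank 1, with invariant factors (1).

Now H_k = ker ∂_k / im ∂_{k+1}, so:

  H_0: rank C_0 − rank ∂_1 = 10 − 9 = 1, and the invariant factors of ∂_1 are all 1, so H_0 ≅ Z.
  H_1: rank ker ∂_1 − rank ∂_2 = (20 − 9) − 10 = 1, and the invariant factors of ∂_2 are all 1, so H_1 ≅ Z.
  H_2: rank ker ∂_2 − rank ∂_3 = (11 − 10) − 1 = 0, and the invariant factors of ∂_3 are all 1, so H_2 ≅ 0.
  H_3: rank ker ∂_3 − rank ∂_4 = (1 − 1) − 0 = 0, and there is no ∂_4, so H_3 ≅ 0.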